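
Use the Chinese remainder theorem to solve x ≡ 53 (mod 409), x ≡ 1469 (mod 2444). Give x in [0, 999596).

Write x = 53 + 409·k. Then 409·k ≡ 1469 − 53 ≡ 1416 (mod 2444).
Need 409⁻¹ mod 2444. Extended Euclid on (2444, 409):
2444 = 5·409 + 399
409 = 1·399 + 10
399 = 39·10 + 9
10 = 1·9 + 1
9 = 9·1 + 0
Back-substitute:
1 = 10 − 9
1 = −399 + 40·10
1 = 40·409 − 41·399
1 = −41·2444 + 245·409
409⁻¹ ≡ 245 (mod 2444), so k ≡ 245·1416 ≡ 2316 (mod 2444).
x = 53 + 409·2316 = 947297.

947297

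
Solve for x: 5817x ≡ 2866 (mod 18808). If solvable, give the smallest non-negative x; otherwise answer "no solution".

3722

First find gcd(5817, 18808):
18808 = 3×5817 + 1357
5817 = 4×1357 + 389
1357 = 3×389 + 190
389 = 2×190 + 9
190 = 21×9 + 1
9 = 9×1 + 0
gcd = 1, so a unique solution mod 18808 exists.
Back-substitute for the Bézout coefficients:
1 = 190 − 21·9
1 = −21·389 + 43·190
1 = 43·1357 − 150·389
1 = −150·5817 + 643·1357
1 = 643·18808 − 2079·5817
So 5817·(-2079) ≡ 1 (mod 18808), giving 5817⁻¹ ≡ 16729.
x ≡ 5817⁻¹·2866 ≡ 16729·2866 ≡ 3722 (mod 18808).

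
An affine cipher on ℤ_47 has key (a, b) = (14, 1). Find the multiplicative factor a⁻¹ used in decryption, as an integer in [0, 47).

gcd(47, 14) by repeated division:
47 = 3×14 + 5
14 = 2×5 + 4
5 = 1×4 + 1
4 = 4×1 + 0
Since gcd(14, 47) = 1, back-substitute to write 1 as a combination:
1 = 5 − 4
1 = −14 + 3·5
1 = 3·47 − 10·14
Hence 14⁻¹ ≡ -10 ≡ 37 (mod 47).

37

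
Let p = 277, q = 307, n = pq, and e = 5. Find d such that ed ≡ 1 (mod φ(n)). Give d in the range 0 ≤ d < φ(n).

67565

φ(n) = (p−1)(q−1) = 276·306 = 84456.
Need d with 5·d ≡ 1 (mod 84456). Apply the extended Euclidean algorithm:
84456 = 16891·5 + 1
5 = 5·1 + 0
Back-substitute:
1 = 84456 − 16891·5
So 5·(-16891) ≡ 1 (mod 84456), hence d ≡ -16891 ≡ 67565 (mod 84456).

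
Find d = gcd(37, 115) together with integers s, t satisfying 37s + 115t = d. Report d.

Euclidean algorithm:
115 = 3·37 + 4
37 = 9·4 + 1
4 = 4·1 + 0
gcd(37, 115) = 1.
Express as a combination:
1 = 37 − 9·4
1 = −9·115 + 28·37
So 1 = (-9)·115 + (28)·37.

1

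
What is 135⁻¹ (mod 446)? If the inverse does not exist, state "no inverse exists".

261

Extended Euclidean algorithm:
446 = 3×135 + 41
135 = 3×41 + 12
41 = 3×12 + 5
12 = 2×5 + 2
5 = 2×2 + 1
2 = 2×1 + 0
gcd = 1, so the inverse exists. Back-substitute:
1 = 5 − 2·2
1 = −2·12 + 5·5
1 = 5·41 − 17·12
1 = −17·135 + 56·41
1 = 56·446 − 185·135
Hence 135⁻¹ ≡ -185 ≡ 261 (mod 446).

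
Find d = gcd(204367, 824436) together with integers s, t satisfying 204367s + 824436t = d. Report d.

Euclidean algorithm:
824436 = 4×204367 + 6968
204367 = 29×6968 + 2295
6968 = 3×2295 + 83
2295 = 27×83 + 54
83 = 1×54 + 29
54 = 1×29 + 25
29 = 1×25 + 4
25 = 6×4 + 1
4 = 4×1 + 0
gcd(204367, 824436) = 1.
Back-substituting:
1 = 25 − 6·4
1 = −6·29 + 7·25
1 = 7·54 − 13·29
1 = −13·83 + 20·54
1 = 20·2295 − 553·83
1 = −553·6968 + 1679·2295
1 = 1679·204367 − 49244·6968
1 = −49244·824436 + 198655·204367
So 1 = (-49244)·824436 + (198655)·204367.

1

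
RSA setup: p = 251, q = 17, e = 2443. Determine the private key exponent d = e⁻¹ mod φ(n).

φ(n) = (p−1)(q−1) = 250·16 = 4000.
Need d with 2443·d ≡ 1 (mod 4000). Apply the extended Euclidean algorithm:
4000 = 1*2443 + 1557
2443 = 1*1557 + 886
1557 = 1*886 + 671
886 = 1*671 + 215
671 = 3*215 + 26
215 = 8*26 + 7
26 = 3*7 + 5
7 = 1*5 + 2
5 = 2*2 + 1
2 = 2*1 + 0
Back-substitute:
1 = 5 − 2·2
1 = −2·7 + 3·5
1 = 3·26 − 11·7
1 = −11·215 + 91·26
1 = 91·671 − 284·215
1 = −284·886 + 375·671
1 = 375·1557 − 659·886
1 = −659·2443 + 1034·1557
1 = 1034·4000 − 1693·2443
So 2443·(-1693) ≡ 1 (mod 4000), hence d ≡ -1693 ≡ 2307 (mod 4000).

2307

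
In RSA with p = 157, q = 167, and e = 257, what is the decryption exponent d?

φ(n) = (p−1)(q−1) = 156·166 = 25896.
Need d with 257·d ≡ 1 (mod 25896). Apply the extended Euclidean algorithm:
25896 = 100*257 + 196
257 = 1*196 + 61
196 = 3*61 + 13
61 = 4*13 + 9
13 = 1*9 + 4
9 = 2*4 + 1
4 = 4*1 + 0
Back-substitute:
1 = 9 − 2·4
1 = −2·13 + 3·9
1 = 3·61 − 14·13
1 = −14·196 + 45·61
1 = 45·257 − 59·196
1 = −59·25896 + 5945·257
So 257·5945 ≡ 1 (mod 25896), hence d = 5945.

5945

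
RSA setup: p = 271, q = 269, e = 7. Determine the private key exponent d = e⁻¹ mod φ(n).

62023

φ(n) = (p−1)(q−1) = 270·268 = 72360.
Need d with 7·d ≡ 1 (mod 72360). Apply the extended Euclidean algorithm:
72360 = 10337*7 + 1
7 = 7*1 + 0
Back-substitute:
1 = 72360 − 10337·7
So 7·(-10337) ≡ 1 (mod 72360), hence d ≡ -10337 ≡ 62023 (mod 72360).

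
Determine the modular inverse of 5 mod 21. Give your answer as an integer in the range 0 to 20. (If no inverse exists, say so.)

Apply the Euclidean algorithm to 21 and 5:
21 = 4*5 + 1
5 = 5*1 + 0
The gcd is 1. Working backward:
1 = 21 − 4·5
Hence 5⁻¹ ≡ -4 ≡ 17 (mod 21).

17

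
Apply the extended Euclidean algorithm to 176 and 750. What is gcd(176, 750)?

Apply Euclid's algorithm to 750 and 176:
750 = 4×176 + 46
176 = 3×46 + 38
46 = 1×38 + 8
38 = 4×8 + 6
8 = 1×6 + 2
6 = 3×2 + 0
gcd(176, 750) = 2.
Express as a combination:
2 = 8 − 6
2 = −38 + 5·8
2 = 5·46 − 6·38
2 = −6·176 + 23·46
2 = 23·750 − 98·176
So 2 = (23)·750 + (-98)·176.

2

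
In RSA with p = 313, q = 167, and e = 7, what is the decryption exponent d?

7399

φ(n) = (p−1)(q−1) = 312·166 = 51792.
Need d with 7·d ≡ 1 (mod 51792). Apply the extended Euclidean algorithm:
51792 = 7398×7 + 6
7 = 1×6 + 1
6 = 6×1 + 0
Back-substitute:
1 = 7 − 6
1 = −51792 + 7399·7
So 7·7399 ≡ 1 (mod 51792), hence d = 7399.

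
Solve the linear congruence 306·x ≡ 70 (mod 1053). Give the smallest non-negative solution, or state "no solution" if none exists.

no solution

gcd(306, 1053):
1053 = 3*306 + 135
306 = 2*135 + 36
135 = 3*36 + 27
36 = 1*27 + 9
27 = 3*9 + 0
gcd = 9, but 9 ∤ 70, so the congruence has no solution.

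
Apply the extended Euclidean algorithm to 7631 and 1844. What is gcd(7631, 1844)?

Apply Euclid's algorithm to 7631 and 1844:
7631 = 4·1844 + 255
1844 = 7·255 + 59
255 = 4·59 + 19
59 = 3·19 + 2
19 = 9·2 + 1
2 = 2·1 + 0
gcd(7631, 1844) = 1.
Working backward:
1 = 19 − 9·2
1 = −9·59 + 28·19
1 = 28·255 − 121·59
1 = −121·1844 + 875·255
1 = 875·7631 − 3621·1844
So 1 = (875)·7631 + (-3621)·1844.

1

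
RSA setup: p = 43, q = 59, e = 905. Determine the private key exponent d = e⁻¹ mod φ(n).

1397

φ(n) = (p−1)(q−1) = 42·58 = 2436.
Need d with 905·d ≡ 1 (mod 2436). Apply the extended Euclidean algorithm:
2436 = 2·905 + 626
905 = 1·626 + 279
626 = 2·279 + 68
279 = 4·68 + 7
68 = 9·7 + 5
7 = 1·5 + 2
5 = 2·2 + 1
2 = 2·1 + 0
Back-substitute:
1 = 5 − 2·2
1 = −2·7 + 3·5
1 = 3·68 − 29·7
1 = −29·279 + 119·68
1 = 119·626 − 267·279
1 = −267·905 + 386·626
1 = 386·2436 − 1039·905
So 905·(-1039) ≡ 1 (mod 2436), hence d ≡ -1039 ≡ 1397 (mod 2436).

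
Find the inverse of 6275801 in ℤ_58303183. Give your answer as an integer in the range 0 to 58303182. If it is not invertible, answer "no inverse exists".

26950767

Apply the Euclidean algorithm to 58303183 and 6275801:
58303183 = 9×6275801 + 1820974
6275801 = 3×1820974 + 812879
1820974 = 2×812879 + 195216
812879 = 4×195216 + 32015
195216 = 6×32015 + 3126
32015 = 10×3126 + 755
3126 = 4×755 + 106
755 = 7×106 + 13
106 = 8×13 + 2
13 = 6×2 + 1
2 = 2×1 + 0
Since gcd(6275801, 58303183) = 1, back-substitute to write 1 as a combination:
1 = 13 − 6·2
1 = −6·106 + 49·13
1 = 49·755 − 349·106
1 = −349·3126 + 1445·755
1 = 1445·32015 − 14799·3126
1 = −14799·195216 + 90239·32015
1 = 90239·812879 − 375755·195216
1 = −375755·1820974 + 841749·812879
1 = 841749·6275801 − 2901002·1820974
1 = −2901002·58303183 + 26950767·6275801
So 6275801·26950767 ≡ 1 (mod 58303183).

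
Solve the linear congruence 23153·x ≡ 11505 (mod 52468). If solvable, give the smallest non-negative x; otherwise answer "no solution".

1861

First find gcd(23153, 52468):
52468 = 2*23153 + 6162
23153 = 3*6162 + 4667
6162 = 1*4667 + 1495
4667 = 3*1495 + 182
1495 = 8*182 + 39
182 = 4*39 + 26
39 = 1*26 + 13
26 = 2*13 + 0
gcd = 13 and 13 | 11505, so solutions exist. Divide through by 13: 1781x ≡ 885 (mod 4036).
Now find 1781⁻¹ mod 4036:
4036 = 2×1781 + 474
1781 = 3×474 + 359
474 = 1×359 + 115
359 = 3×115 + 14
115 = 8×14 + 3
14 = 4×3 + 2
3 = 1×2 + 1
2 = 2×1 + 0
Back-substitute:
1 = 3 − 2
1 = −14 + 5·3
1 = 5·115 − 41·14
1 = −41·359 + 128·115
1 = 128·474 − 169·359
1 = −169·1781 + 635·474
1 = 635·4036 − 1439·1781
So 1781·(-1439) ≡ 1 (mod 4036), i.e. 1781⁻¹ ≡ 2597.
Then x ≡ 2597·885 ≡ 1861 (mod 4036); the smallest non-negative solution is x = 1861.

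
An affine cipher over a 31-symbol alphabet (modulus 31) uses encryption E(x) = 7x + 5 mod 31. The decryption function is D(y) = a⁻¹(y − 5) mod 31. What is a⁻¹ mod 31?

Run Euclid on (31, 7):
31 = 4·7 + 3
7 = 2·3 + 1
3 = 3·1 + 0
gcd = 1, so the inverse exists. Back-substitute:
1 = 7 − 2·3
1 = −2·31 + 9·7
So 7·9 ≡ 1 (mod 31).

9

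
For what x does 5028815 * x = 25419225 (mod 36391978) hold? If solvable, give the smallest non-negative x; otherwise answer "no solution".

First find gcd(5028815, 36391978):
36391978 = 7·5028815 + 1190273
5028815 = 4·1190273 + 267723
1190273 = 4·267723 + 119381
267723 = 2·119381 + 28961
119381 = 4·28961 + 3537
28961 = 8·3537 + 665
3537 = 5·665 + 212
665 = 3·212 + 29
212 = 7·29 + 9
29 = 3·9 + 2
9 = 4·2 + 1
2 = 2·1 + 0
gcd = 1, so a unique solution mod 36391978 exists.
Back-substitute for the Bézout coefficients:
1 = 9 − 4·2
1 = −4·29 + 13·9
1 = 13·212 − 95·29
1 = −95·665 + 298·212
1 = 298·3537 − 1585·665
1 = −1585·28961 + 12978·3537
1 = 12978·119381 − 53497·28961
1 = −53497·267723 + 119972·119381
1 = 119972·1190273 − 533385·267723
1 = −533385·5028815 + 2253512·1190273
1 = 2253512·36391978 − 16307969·5028815
So 5028815·(-16307969) ≡ 1 (mod 36391978), giving 5028815⁻¹ ≡ 20084009.
x ≡ 5028815⁻¹·25419225 ≡ 20084009·25419225 ≡ 29609033 (mod 36391978).

29609033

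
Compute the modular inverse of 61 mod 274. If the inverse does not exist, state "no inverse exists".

Run Euclid on (274, 61):
274 = 4*61 + 30
61 = 2*30 + 1
30 = 30*1 + 0
Since gcd(61, 274) = 1, back-substitute to write 1 as a combination:
1 = 61 − 2·30
1 = −2·274 + 9·61
So 61·9 ≡ 1 (mod 274).

9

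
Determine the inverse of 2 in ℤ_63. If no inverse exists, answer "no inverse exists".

32

Run Euclid on (63, 2):
63 = 31·2 + 1
2 = 2·1 + 0
gcd = 1, so the inverse exists. Back-substitute:
1 = 63 − 31·2
So 2·(-31) ≡ 1 (mod 63), and -31 ≡ 32 (mod 63).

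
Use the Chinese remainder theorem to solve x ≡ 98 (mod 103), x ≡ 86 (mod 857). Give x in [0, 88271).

Write x = 98 + 103·k. Then 103·k ≡ 86 − 98 ≡ 845 (mod 857).
Need 103⁻¹ mod 857. Extended Euclid on (857, 103):
857 = 8*103 + 33
103 = 3*33 + 4
33 = 8*4 + 1
4 = 4*1 + 0
Back-substitute:
1 = 33 − 8·4
1 = −8·103 + 25·33
1 = 25·857 − 208·103
103⁻¹ ≡ 649 (mod 857), so k ≡ 649·845 ≡ 782 (mod 857).
x = 98 + 103·782 = 80644.

80644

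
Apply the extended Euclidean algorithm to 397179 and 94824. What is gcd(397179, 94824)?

Apply Euclid's algorithm to 397179 and 94824:
397179 = 4·94824 + 17883
94824 = 5·17883 + 5409
17883 = 3·5409 + 1656
5409 = 3·1656 + 441
1656 = 3·441 + 333
441 = 1·333 + 108
333 = 3·108 + 9
108 = 12·9 + 0
gcd(397179, 94824) = 9.
Express as a combination:
9 = 333 − 3·108
9 = −3·441 + 4·333
9 = 4·1656 − 15·441
9 = −15·5409 + 49·1656
9 = 49·17883 − 162·5409
9 = −162·94824 + 859·17883
9 = 859·397179 − 3598·94824
So 9 = (859)·397179 + (-3598)·94824.

9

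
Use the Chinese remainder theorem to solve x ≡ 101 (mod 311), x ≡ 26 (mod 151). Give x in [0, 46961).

13163

Write x = 101 + 311·k. Then 311·k ≡ 26 − 101 ≡ 76 (mod 151).
Need 311⁻¹ mod 151. Extended Euclid on (151, 9):
151 = 16·9 + 7
9 = 1·7 + 2
7 = 3·2 + 1
2 = 2·1 + 0
Back-substitute:
1 = 7 − 3·2
1 = −3·9 + 4·7
1 = 4·151 − 67·9
311⁻¹ ≡ 84 (mod 151), so k ≡ 84·76 ≡ 42 (mod 151).
x = 101 + 311·42 = 13163.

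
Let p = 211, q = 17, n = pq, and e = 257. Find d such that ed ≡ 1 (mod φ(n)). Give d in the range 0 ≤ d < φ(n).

φ(n) = (p−1)(q−1) = 210·16 = 3360.
Need d with 257·d ≡ 1 (mod 3360). Apply the extended Euclidean algorithm:
3360 = 13·257 + 19
257 = 13·19 + 10
19 = 1·10 + 9
10 = 1·9 + 1
9 = 9·1 + 0
Back-substitute:
1 = 10 − 9
1 = −19 + 2·10
1 = 2·257 − 27·19
1 = −27·3360 + 353·257
So 257·353 ≡ 1 (mod 3360), hence d = 353.

353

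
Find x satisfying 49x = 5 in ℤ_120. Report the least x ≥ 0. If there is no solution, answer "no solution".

5

First find gcd(49, 120):
120 = 2·49 + 22
49 = 2·22 + 5
22 = 4·5 + 2
5 = 2·2 + 1
2 = 2·1 + 0
gcd = 1, so a unique solution mod 120 exists.
Back-substitute for the Bézout coefficients:
1 = 5 − 2·2
1 = −2·22 + 9·5
1 = 9·49 − 20·22
1 = −20·120 + 49·49
So 49·(49) ≡ 1 (mod 120), giving 49⁻¹ ≡ 49.
x ≡ 49⁻¹·5 ≡ 49·5 ≡ 5 (mod 120).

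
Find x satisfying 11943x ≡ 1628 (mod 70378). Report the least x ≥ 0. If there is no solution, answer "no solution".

First find gcd(11943, 70378):
70378 = 5×11943 + 10663
11943 = 1×10663 + 1280
10663 = 8×1280 + 423
1280 = 3×423 + 11
423 = 38×11 + 5
11 = 2×5 + 1
5 = 5×1 + 0
gcd = 1, so a unique solution mod 70378 exists.
Back-substitute for the Bézout coefficients:
1 = 11 − 2·5
1 = −2·423 + 77·11
1 = 77·1280 − 233·423
1 = −233·10663 + 1941·1280
1 = 1941·11943 − 2174·10663
1 = −2174·70378 + 12811·11943
So 11943·(12811) ≡ 1 (mod 70378), giving 11943⁻¹ ≡ 12811.
x ≡ 11943⁻¹·1628 ≡ 12811·1628 ≡ 24420 (mod 70378).

24420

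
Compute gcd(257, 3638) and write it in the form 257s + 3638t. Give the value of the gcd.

1

Repeated division:
3638 = 14*257 + 40
257 = 6*40 + 17
40 = 2*17 + 6
17 = 2*6 + 5
6 = 1*5 + 1
5 = 5*1 + 0
gcd(257, 3638) = 1.
Back-substituting:
1 = 6 − 5
1 = −17 + 3·6
1 = 3·40 − 7·17
1 = −7·257 + 45·40
1 = 45·3638 − 637·257
So 1 = (45)·3638 + (-637)·257.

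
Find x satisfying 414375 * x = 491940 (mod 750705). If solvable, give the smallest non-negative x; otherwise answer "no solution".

20395

First find gcd(414375, 750705):
750705 = 1*414375 + 336330
414375 = 1*336330 + 78045
336330 = 4*78045 + 24150
78045 = 3*24150 + 5595
24150 = 4*5595 + 1770
5595 = 3*1770 + 285
1770 = 6*285 + 60
285 = 4*60 + 45
60 = 1*45 + 15
45 = 3*15 + 0
gcd = 15 and 15 | 491940, so solutions exist. Divide through by 15: 27625x ≡ 32796 (mod 50047).
Now find 27625⁻¹ mod 50047:
50047 = 1×27625 + 22422
27625 = 1×22422 + 5203
22422 = 4×5203 + 1610
5203 = 3×1610 + 373
1610 = 4×373 + 118
373 = 3×118 + 19
118 = 6×19 + 4
19 = 4×4 + 3
4 = 1×3 + 1
3 = 3×1 + 0
Back-substitute:
1 = 4 − 3
1 = −19 + 5·4
1 = 5·118 − 31·19
1 = −31·373 + 98·118
1 = 98·1610 − 423·373
1 = −423·5203 + 1367·1610
1 = 1367·22422 − 5891·5203
1 = −5891·27625 + 7258·22422
1 = 7258·50047 − 13149·27625
So 27625·(-13149) ≡ 1 (mod 50047), i.e. 27625⁻¹ ≡ 36898.
Then x ≡ 36898·32796 ≡ 20395 (mod 50047); the smallest non-negative solution is x = 20395.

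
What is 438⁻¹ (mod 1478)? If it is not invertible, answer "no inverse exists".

Compute gcd(438, 1478):
1478 = 3*438 + 164
438 = 2*164 + 110
164 = 1*110 + 54
110 = 2*54 + 2
54 = 27*2 + 0
Since gcd = 2 > 1, 438 is not a unit mod 1478.

no inverse exists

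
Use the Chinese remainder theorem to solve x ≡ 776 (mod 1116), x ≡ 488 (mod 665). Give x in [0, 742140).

120188

Write x = 776 + 1116·k. Then 1116·k ≡ 488 − 776 ≡ 377 (mod 665).
Need 1116⁻¹ mod 665. Extended Euclid on (665, 451):
665 = 1×451 + 214
451 = 2×214 + 23
214 = 9×23 + 7
23 = 3×7 + 2
7 = 3×2 + 1
2 = 2×1 + 0
Back-substitute:
1 = 7 − 3·2
1 = −3·23 + 10·7
1 = 10·214 − 93·23
1 = −93·451 + 196·214
1 = 196·665 − 289·451
1116⁻¹ ≡ 376 (mod 665), so k ≡ 376·377 ≡ 107 (mod 665).
x = 776 + 1116·107 = 120188.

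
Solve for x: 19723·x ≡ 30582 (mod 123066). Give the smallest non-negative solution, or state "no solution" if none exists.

First find gcd(19723, 123066):
123066 = 6·19723 + 4728
19723 = 4·4728 + 811
4728 = 5·811 + 673
811 = 1·673 + 138
673 = 4·138 + 121
138 = 1·121 + 17
121 = 7·17 + 2
17 = 8·2 + 1
2 = 2·1 + 0
gcd = 1, so a unique solution mod 123066 exists.
Back-substitute for the Bézout coefficients:
1 = 17 − 8·2
1 = −8·121 + 57·17
1 = 57·138 − 65·121
1 = −65·673 + 317·138
1 = 317·811 − 382·673
1 = −382·4728 + 2227·811
1 = 2227·19723 − 9290·4728
1 = −9290·123066 + 57967·19723
So 19723·(57967) ≡ 1 (mod 123066), giving 19723⁻¹ ≡ 57967.
x ≡ 19723⁻¹·30582 ≡ 57967·30582 ≡ 104130 (mod 123066).

104130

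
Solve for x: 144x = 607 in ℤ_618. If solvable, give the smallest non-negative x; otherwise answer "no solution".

gcd(144, 618):
618 = 4·144 + 42
144 = 3·42 + 18
42 = 2·18 + 6
18 = 3·6 + 0
gcd = 6, but 6 ∤ 607, so the congruence has no solution.

no solution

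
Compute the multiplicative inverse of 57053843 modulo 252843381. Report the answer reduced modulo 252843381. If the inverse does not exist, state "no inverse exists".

Euclidean algorithm on 252843381, 57053843:
252843381 = 4·57053843 + 24628009
57053843 = 2·24628009 + 7797825
24628009 = 3·7797825 + 1234534
7797825 = 6·1234534 + 390621
1234534 = 3·390621 + 62671
390621 = 6·62671 + 14595
62671 = 4·14595 + 4291
14595 = 3·4291 + 1722
4291 = 2·1722 + 847
1722 = 2·847 + 28
847 = 30·28 + 7
28 = 4·7 + 0
gcd(57053843, 252843381) = 7 ≠ 1, so 57053843 has no multiplicative inverse modulo 252843381.

no inverse exists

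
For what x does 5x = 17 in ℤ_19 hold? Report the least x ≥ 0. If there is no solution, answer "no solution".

11

First find gcd(5, 19):
19 = 3·5 + 4
5 = 1·4 + 1
4 = 4·1 + 0
gcd = 1, so a unique solution mod 19 exists.
Back-substitute for the Bézout coefficients:
1 = 5 − 4
1 = −19 + 4·5
So 5·(4) ≡ 1 (mod 19), giving 5⁻¹ ≡ 4.
x ≡ 5⁻¹·17 ≡ 4·17 ≡ 11 (mod 19).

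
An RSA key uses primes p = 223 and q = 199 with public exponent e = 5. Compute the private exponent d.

35165

φ(n) = (p−1)(q−1) = 222·198 = 43956.
Need d with 5·d ≡ 1 (mod 43956). Apply the extended Euclidean algorithm:
43956 = 8791*5 + 1
5 = 5*1 + 0
Back-substitute:
1 = 43956 − 8791·5
So 5·(-8791) ≡ 1 (mod 43956), hence d ≡ -8791 ≡ 35165 (mod 43956).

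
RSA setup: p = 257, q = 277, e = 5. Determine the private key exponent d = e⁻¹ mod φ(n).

56525

φ(n) = (p−1)(q−1) = 256·276 = 70656.
Need d with 5·d ≡ 1 (mod 70656). Apply the extended Euclidean algorithm:
70656 = 14131*5 + 1
5 = 5*1 + 0
Back-substitute:
1 = 70656 − 14131·5
So 5·(-14131) ≡ 1 (mod 70656), hence d ≡ -14131 ≡ 56525 (mod 70656).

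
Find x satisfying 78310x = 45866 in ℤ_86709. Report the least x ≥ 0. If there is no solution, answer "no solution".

First find gcd(78310, 86709):
86709 = 1·78310 + 8399
78310 = 9·8399 + 2719
8399 = 3·2719 + 242
2719 = 11·242 + 57
242 = 4·57 + 14
57 = 4·14 + 1
14 = 14·1 + 0
gcd = 1, so a unique solution mod 86709 exists.
Back-substitute for the Bézout coefficients:
1 = 57 − 4·14
1 = −4·242 + 17·57
1 = 17·2719 − 191·242
1 = −191·8399 + 590·2719
1 = 590·78310 − 5501·8399
1 = −5501·86709 + 6091·78310
So 78310·(6091) ≡ 1 (mod 86709), giving 78310⁻¹ ≡ 6091.
x ≡ 78310⁻¹·45866 ≡ 6091·45866 ≡ 80117 (mod 86709).

80117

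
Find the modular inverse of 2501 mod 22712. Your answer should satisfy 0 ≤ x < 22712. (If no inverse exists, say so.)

Extended Euclidean algorithm:
22712 = 9×2501 + 203
2501 = 12×203 + 65
203 = 3×65 + 8
65 = 8×8 + 1
8 = 8×1 + 0
Since gcd(2501, 22712) = 1, back-substitute to write 1 as a combination:
1 = 65 − 8·8
1 = −8·203 + 25·65
1 = 25·2501 − 308·203
1 = −308·22712 + 2797·2501
So 2501·2797 ≡ 1 (mod 22712).

2797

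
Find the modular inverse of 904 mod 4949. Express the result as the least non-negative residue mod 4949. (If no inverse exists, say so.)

Extended Euclidean algorithm:
4949 = 5×904 + 429
904 = 2×429 + 46
429 = 9×46 + 15
46 = 3×15 + 1
15 = 15×1 + 0
Since gcd(904, 4949) = 1, back-substitute to write 1 as a combination:
1 = 46 − 3·15
1 = −3·429 + 28·46
1 = 28·904 − 59·429
1 = −59·4949 + 323·904
So 904·323 ≡ 1 (mod 4949).

323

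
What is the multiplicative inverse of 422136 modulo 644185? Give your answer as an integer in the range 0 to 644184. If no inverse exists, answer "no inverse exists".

516621

gcd(644185, 422136) by repeated division:
644185 = 1×422136 + 222049
422136 = 1×222049 + 200087
222049 = 1×200087 + 21962
200087 = 9×21962 + 2429
21962 = 9×2429 + 101
2429 = 24×101 + 5
101 = 20×5 + 1
5 = 5×1 + 0
gcd = 1, so the inverse exists. Back-substitute:
1 = 101 − 20·5
1 = −20·2429 + 481·101
1 = 481·21962 − 4349·2429
1 = −4349·200087 + 39622·21962
1 = 39622·222049 − 43971·200087
1 = −43971·422136 + 83593·222049
1 = 83593·644185 − 127564·422136
Thus 422136·(-127564) ≡ 1 (mod 644185); reducing, -127564 mod 644185 = 516621.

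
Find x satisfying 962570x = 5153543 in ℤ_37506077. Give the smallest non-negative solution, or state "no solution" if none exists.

gcd(962570, 37506077):
37506077 = 38*962570 + 928417
962570 = 1*928417 + 34153
928417 = 27*34153 + 6286
34153 = 5*6286 + 2723
6286 = 2*2723 + 840
2723 = 3*840 + 203
840 = 4*203 + 28
203 = 7*28 + 7
28 = 4*7 + 0
gcd = 7, but 7 ∤ 5153543, so the congruence has no solution.

no solution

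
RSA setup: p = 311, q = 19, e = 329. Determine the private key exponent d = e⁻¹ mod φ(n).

φ(n) = (p−1)(q−1) = 310·18 = 5580.
Need d with 329·d ≡ 1 (mod 5580). Apply the extended Euclidean algorithm:
5580 = 16*329 + 316
329 = 1*316 + 13
316 = 24*13 + 4
13 = 3*4 + 1
4 = 4*1 + 0
Back-substitute:
1 = 13 − 3·4
1 = −3·316 + 73·13
1 = 73·329 − 76·316
1 = −76·5580 + 1289·329
So 329·1289 ≡ 1 (mod 5580), hence d = 1289.

1289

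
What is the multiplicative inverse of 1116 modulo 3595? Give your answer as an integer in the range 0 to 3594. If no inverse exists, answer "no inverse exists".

1601

gcd(3595, 1116) by repeated division:
3595 = 3×1116 + 247
1116 = 4×247 + 128
247 = 1×128 + 119
128 = 1×119 + 9
119 = 13×9 + 2
9 = 4×2 + 1
2 = 2×1 + 0
gcd = 1, so the inverse exists. Back-substitute:
1 = 9 − 4·2
1 = −4·119 + 53·9
1 = 53·128 − 57·119
1 = −57·247 + 110·128
1 = 110·1116 − 497·247
1 = −497·3595 + 1601·1116
So 1116·1601 ≡ 1 (mod 3595).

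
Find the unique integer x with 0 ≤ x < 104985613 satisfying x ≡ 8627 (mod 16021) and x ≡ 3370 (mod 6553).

Write x = 8627 + 16021·k. Then 16021·k ≡ 3370 − 8627 ≡ 1296 (mod 6553).
Need 16021⁻¹ mod 6553. Extended Euclid on (6553, 2915):
6553 = 2·2915 + 723
2915 = 4·723 + 23
723 = 31·23 + 10
23 = 2·10 + 3
10 = 3·3 + 1
3 = 3·1 + 0
Back-substitute:
1 = 10 − 3·3
1 = −3·23 + 7·10
1 = 7·723 − 220·23
1 = −220·2915 + 887·723
1 = 887·6553 − 1994·2915
16021⁻¹ ≡ 4559 (mod 6553), so k ≡ 4559·1296 ≡ 4211 (mod 6553).
x = 8627 + 16021·4211 = 67473058.

67473058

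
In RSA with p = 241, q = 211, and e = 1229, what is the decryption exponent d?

φ(n) = (p−1)(q−1) = 240·210 = 50400.
Need d with 1229·d ≡ 1 (mod 50400). Apply the extended Euclidean algorithm:
50400 = 41×1229 + 11
1229 = 111×11 + 8
11 = 1×8 + 3
8 = 2×3 + 2
3 = 1×2 + 1
2 = 2×1 + 0
Back-substitute:
1 = 3 − 2
1 = −8 + 3·3
1 = 3·11 − 4·8
1 = −4·1229 + 447·11
1 = 447·50400 − 18331·1229
So 1229·(-18331) ≡ 1 (mod 50400), hence d ≡ -18331 ≡ 32069 (mod 50400).

32069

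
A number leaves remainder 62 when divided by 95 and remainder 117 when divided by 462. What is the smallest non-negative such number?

32457

Write x = 62 + 95·k. Then 95·k ≡ 117 − 62 ≡ 55 (mod 462).
Need 95⁻¹ mod 462. Extended Euclid on (462, 95):
462 = 4*95 + 82
95 = 1*82 + 13
82 = 6*13 + 4
13 = 3*4 + 1
4 = 4*1 + 0
Back-substitute:
1 = 13 − 3·4
1 = −3·82 + 19·13
1 = 19·95 − 22·82
1 = −22·462 + 107·95
95⁻¹ ≡ 107 (mod 462), so k ≡ 107·55 ≡ 341 (mod 462).
x = 62 + 95·341 = 32457.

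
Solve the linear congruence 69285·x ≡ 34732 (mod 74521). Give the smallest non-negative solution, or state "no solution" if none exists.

First find gcd(69285, 74521):
74521 = 1×69285 + 5236
69285 = 13×5236 + 1217
5236 = 4×1217 + 368
1217 = 3×368 + 113
368 = 3×113 + 29
113 = 3×29 + 26
29 = 1×26 + 3
26 = 8×3 + 2
3 = 1×2 + 1
2 = 2×1 + 0
gcd = 1, so a unique solution mod 74521 exists.
Back-substitute for the Bézout coefficients:
1 = 3 − 2
1 = −26 + 9·3
1 = 9·29 − 10·26
1 = −10·113 + 39·29
1 = 39·368 − 127·113
1 = −127·1217 + 420·368
1 = 420·5236 − 1807·1217
1 = −1807·69285 + 23911·5236
1 = 23911·74521 − 25718·69285
So 69285·(-25718) ≡ 1 (mod 74521), giving 69285⁻¹ ≡ 48803.
x ≡ 69285⁻¹·34732 ≡ 48803·34732 ≡ 45651 (mod 74521).

45651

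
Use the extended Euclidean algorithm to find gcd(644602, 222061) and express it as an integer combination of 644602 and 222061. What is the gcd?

Apply Euclid's algorithm to 644602 and 222061:
644602 = 2·222061 + 200480
222061 = 1·200480 + 21581
200480 = 9·21581 + 6251
21581 = 3·6251 + 2828
6251 = 2·2828 + 595
2828 = 4·595 + 448
595 = 1·448 + 147
448 = 3·147 + 7
147 = 21·7 + 0
gcd(644602, 222061) = 7.
Express as a combination:
7 = 448 − 3·147
7 = −3·595 + 4·448
7 = 4·2828 − 19·595
7 = −19·6251 + 42·2828
7 = 42·21581 − 145·6251
7 = −145·200480 + 1347·21581
7 = 1347·222061 − 1492·200480
7 = −1492·644602 + 4331·222061
So 7 = (-1492)·644602 + (4331)·222061.

7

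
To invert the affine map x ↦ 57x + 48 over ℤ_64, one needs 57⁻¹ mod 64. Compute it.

Run Euclid on (64, 57):
64 = 1*57 + 7
57 = 8*7 + 1
7 = 7*1 + 0
gcd = 1, so the inverse exists. Back-substitute:
1 = 57 − 8·7
1 = −8·64 + 9·57
So 57·9 ≡ 1 (mod 64).

9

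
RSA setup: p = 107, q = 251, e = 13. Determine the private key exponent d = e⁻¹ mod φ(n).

4077

φ(n) = (p−1)(q−1) = 106·250 = 26500.
Need d with 13·d ≡ 1 (mod 26500). Apply the extended Euclidean algorithm:
26500 = 2038*13 + 6
13 = 2*6 + 1
6 = 6*1 + 0
Back-substitute:
1 = 13 − 2·6
1 = −2·26500 + 4077·13
So 13·4077 ≡ 1 (mod 26500), hence d = 4077.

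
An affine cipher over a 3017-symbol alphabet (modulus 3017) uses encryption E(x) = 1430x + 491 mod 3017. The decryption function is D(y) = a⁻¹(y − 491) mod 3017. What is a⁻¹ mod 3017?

711

gcd(3017, 1430) by repeated division:
3017 = 2×1430 + 157
1430 = 9×157 + 17
157 = 9×17 + 4
17 = 4×4 + 1
4 = 4×1 + 0
The gcd is 1. Working backward:
1 = 17 − 4·4
1 = −4·157 + 37·17
1 = 37·1430 − 337·157
1 = −337·3017 + 711·1430
So 1430·711 ≡ 1 (mod 3017).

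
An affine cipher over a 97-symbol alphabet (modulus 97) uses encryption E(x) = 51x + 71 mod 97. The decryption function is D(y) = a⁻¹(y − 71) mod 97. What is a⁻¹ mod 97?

Run Euclid on (97, 51):
97 = 1*51 + 46
51 = 1*46 + 5
46 = 9*5 + 1
5 = 5*1 + 0
The gcd is 1. Working backward:
1 = 46 − 9·5
1 = −9·51 + 10·46
1 = 10·97 − 19·51
Thus 51·(-19) ≡ 1 (mod 97); reducing, -19 mod 97 = 78.

78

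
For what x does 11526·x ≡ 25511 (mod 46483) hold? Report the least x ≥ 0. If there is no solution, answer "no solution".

32600

First find gcd(11526, 46483):
46483 = 4·11526 + 379
11526 = 30·379 + 156
379 = 2·156 + 67
156 = 2·67 + 22
67 = 3·22 + 1
22 = 22·1 + 0
gcd = 1, so a unique solution mod 46483 exists.
Back-substitute for the Bézout coefficients:
1 = 67 − 3·22
1 = −3·156 + 7·67
1 = 7·379 − 17·156
1 = −17·11526 + 517·379
1 = 517·46483 − 2085·11526
So 11526·(-2085) ≡ 1 (mod 46483), giving 11526⁻¹ ≡ 44398.
x ≡ 11526⁻¹·25511 ≡ 44398·25511 ≡ 32600 (mod 46483).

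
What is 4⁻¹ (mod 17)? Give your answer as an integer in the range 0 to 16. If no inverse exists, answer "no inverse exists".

13

Run Euclid on (17, 4):
17 = 4*4 + 1
4 = 4*1 + 0
Since gcd(4, 17) = 1, back-substitute to write 1 as a combination:
1 = 17 − 4·4
Thus 4·(-4) ≡ 1 (mod 17); reducing, -4 mod 17 = 13.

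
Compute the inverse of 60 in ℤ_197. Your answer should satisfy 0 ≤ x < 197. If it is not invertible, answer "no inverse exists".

23

gcd(197, 60) by repeated division:
197 = 3×60 + 17
60 = 3×17 + 9
17 = 1×9 + 8
9 = 1×8 + 1
8 = 8×1 + 0
gcd = 1, so the inverse exists. Back-substitute:
1 = 9 − 8
1 = −17 + 2·9
1 = 2·60 − 7·17
1 = −7·197 + 23·60
So 60·23 ≡ 1 (mod 197).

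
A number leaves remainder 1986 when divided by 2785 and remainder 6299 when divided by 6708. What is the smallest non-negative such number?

4561031

Write x = 1986 + 2785·k. Then 2785·k ≡ 6299 − 1986 ≡ 4313 (mod 6708).
Need 2785⁻¹ mod 6708. Extended Euclid on (6708, 2785):
6708 = 2·2785 + 1138
2785 = 2·1138 + 509
1138 = 2·509 + 120
509 = 4·120 + 29
120 = 4·29 + 4
29 = 7·4 + 1
4 = 4·1 + 0
Back-substitute:
1 = 29 − 7·4
1 = −7·120 + 29·29
1 = 29·509 − 123·120
1 = −123·1138 + 275·509
1 = 275·2785 − 673·1138
1 = −673·6708 + 1621·2785
2785⁻¹ ≡ 1621 (mod 6708), so k ≡ 1621·4313 ≡ 1637 (mod 6708).
x = 1986 + 2785·1637 = 4561031.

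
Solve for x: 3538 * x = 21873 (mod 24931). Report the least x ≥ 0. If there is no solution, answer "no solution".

First find gcd(3538, 24931):
24931 = 7×3538 + 165
3538 = 21×165 + 73
165 = 2×73 + 19
73 = 3×19 + 16
19 = 1×16 + 3
16 = 5×3 + 1
3 = 3×1 + 0
gcd = 1, so a unique solution mod 24931 exists.
Back-substitute for the Bézout coefficients:
1 = 16 − 5·3
1 = −5·19 + 6·16
1 = 6·73 − 23·19
1 = −23·165 + 52·73
1 = 52·3538 − 1115·165
1 = −1115·24931 + 7857·3538
So 3538·(7857) ≡ 1 (mod 24931), giving 3538⁻¹ ≡ 7857.
x ≡ 3538⁻¹·21873 ≡ 7857·21873 ≡ 6778 (mod 24931).

6778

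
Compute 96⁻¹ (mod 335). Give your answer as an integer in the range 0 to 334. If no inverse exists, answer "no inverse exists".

Run Euclid on (335, 96):
335 = 3*96 + 47
96 = 2*47 + 2
47 = 23*2 + 1
2 = 2*1 + 0
Since gcd(96, 335) = 1, back-substitute to write 1 as a combination:
1 = 47 − 23·2
1 = −23·96 + 47·47
1 = 47·335 − 164·96
Thus 96·(-164) ≡ 1 (mod 335); reducing, -164 mod 335 = 171.

171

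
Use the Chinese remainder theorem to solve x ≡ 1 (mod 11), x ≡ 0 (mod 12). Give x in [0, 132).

12

Write x = 1 + 11·k. Then 11·k ≡ 0 − 1 ≡ 11 (mod 12).
Need 11⁻¹ mod 12. Extended Euclid on (12, 11):
12 = 1×11 + 1
11 = 11×1 + 0
Back-substitute:
1 = 12 − 11
11⁻¹ ≡ 11 (mod 12), so k ≡ 11·11 ≡ 1 (mod 12).
x = 1 + 11·1 = 12.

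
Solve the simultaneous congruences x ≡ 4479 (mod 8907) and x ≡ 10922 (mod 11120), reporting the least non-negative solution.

57445722

Write x = 4479 + 8907·k. Then 8907·k ≡ 10922 − 4479 ≡ 6443 (mod 11120).
Need 8907⁻¹ mod 11120. Extended Euclid on (11120, 8907):
11120 = 1·8907 + 2213
8907 = 4·2213 + 55
2213 = 40·55 + 13
55 = 4·13 + 3
13 = 4·3 + 1
3 = 3·1 + 0
Back-substitute:
1 = 13 − 4·3
1 = −4·55 + 17·13
1 = 17·2213 − 684·55
1 = −684·8907 + 2753·2213
1 = 2753·11120 − 3437·8907
8907⁻¹ ≡ 7683 (mod 11120), so k ≡ 7683·6443 ≡ 6449 (mod 11120).
x = 4479 + 8907·6449 = 57445722.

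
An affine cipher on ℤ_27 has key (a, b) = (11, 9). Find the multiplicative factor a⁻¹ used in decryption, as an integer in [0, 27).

5

gcd(27, 11) by repeated division:
27 = 2·11 + 5
11 = 2·5 + 1
5 = 5·1 + 0
gcd = 1, so the inverse exists. Back-substitute:
1 = 11 − 2·5
1 = −2·27 + 5·11
So 11·5 ≡ 1 (mod 27).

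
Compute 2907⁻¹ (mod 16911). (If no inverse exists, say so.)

Euclidean algorithm on 16911, 2907:
16911 = 5·2907 + 2376
2907 = 1·2376 + 531
2376 = 4·531 + 252
531 = 2·252 + 27
252 = 9·27 + 9
27 = 3·9 + 0
Since gcd = 9 > 1, 2907 is not a unit mod 16911.

no inverse exists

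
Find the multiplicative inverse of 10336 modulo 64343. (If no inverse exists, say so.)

35614

Apply the Euclidean algorithm to 64343 and 10336:
64343 = 6·10336 + 2327
10336 = 4·2327 + 1028
2327 = 2·1028 + 271
1028 = 3·271 + 215
271 = 1·215 + 56
215 = 3·56 + 47
56 = 1·47 + 9
47 = 5·9 + 2
9 = 4·2 + 1
2 = 2·1 + 0
The gcd is 1. Working backward:
1 = 9 − 4·2
1 = −4·47 + 21·9
1 = 21·56 − 25·47
1 = −25·215 + 96·56
1 = 96·271 − 121·215
1 = −121·1028 + 459·271
1 = 459·2327 − 1039·1028
1 = −1039·10336 + 4615·2327
1 = 4615·64343 − 28729·10336
Hence 10336⁻¹ ≡ -28729 ≡ 35614 (mod 64343).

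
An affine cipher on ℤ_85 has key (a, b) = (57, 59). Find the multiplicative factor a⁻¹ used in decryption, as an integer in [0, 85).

gcd(85, 57) by repeated division:
85 = 1·57 + 28
57 = 2·28 + 1
28 = 28·1 + 0
gcd = 1, so the inverse exists. Back-substitute:
1 = 57 − 2·28
1 = −2·85 + 3·57
So 57·3 ≡ 1 (mod 85).

3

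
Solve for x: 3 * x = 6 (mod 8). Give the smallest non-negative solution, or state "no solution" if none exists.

2

First find gcd(3, 8):
8 = 2·3 + 2
3 = 1·2 + 1
2 = 2·1 + 0
gcd = 1, so a unique solution mod 8 exists.
Back-substitute for the Bézout coefficients:
1 = 3 − 2
1 = −8 + 3·3
So 3·(3) ≡ 1 (mod 8), giving 3⁻¹ ≡ 3.
x ≡ 3⁻¹·6 ≡ 3·6 ≡ 2 (mod 8).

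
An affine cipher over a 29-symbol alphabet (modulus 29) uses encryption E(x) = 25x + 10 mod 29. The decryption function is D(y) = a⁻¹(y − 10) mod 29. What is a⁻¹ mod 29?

Apply the Euclidean algorithm to 29 and 25:
29 = 1×25 + 4
25 = 6×4 + 1
4 = 4×1 + 0
Since gcd(25, 29) = 1, back-substitute to write 1 as a combination:
1 = 25 − 6·4
1 = −6·29 + 7·25
So 25·7 ≡ 1 (mod 29).

7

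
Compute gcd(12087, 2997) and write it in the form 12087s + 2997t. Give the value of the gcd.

9

Euclidean algorithm:
12087 = 4·2997 + 99
2997 = 30·99 + 27
99 = 3·27 + 18
27 = 1·18 + 9
18 = 2·9 + 0
gcd(12087, 2997) = 9.
Back-substituting:
9 = 27 − 18
9 = −99 + 4·27
9 = 4·2997 − 121·99
9 = −121·12087 + 488·2997
So 9 = (-121)·12087 + (488)·2997.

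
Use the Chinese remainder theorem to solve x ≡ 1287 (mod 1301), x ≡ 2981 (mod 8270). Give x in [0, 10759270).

8645131

Write x = 1287 + 1301·k. Then 1301·k ≡ 2981 − 1287 ≡ 1694 (mod 8270).
Need 1301⁻¹ mod 8270. Extended Euclid on (8270, 1301):
8270 = 6×1301 + 464
1301 = 2×464 + 373
464 = 1×373 + 91
373 = 4×91 + 9
91 = 10×9 + 1
9 = 9×1 + 0
Back-substitute:
1 = 91 − 10·9
1 = −10·373 + 41·91
1 = 41·464 − 51·373
1 = −51·1301 + 143·464
1 = 143·8270 − 909·1301
1301⁻¹ ≡ 7361 (mod 8270), so k ≡ 7361·1694 ≡ 6644 (mod 8270).
x = 1287 + 1301·6644 = 8645131.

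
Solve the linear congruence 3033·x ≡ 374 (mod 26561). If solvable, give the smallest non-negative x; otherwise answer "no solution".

First find gcd(3033, 26561):
26561 = 8*3033 + 2297
3033 = 1*2297 + 736
2297 = 3*736 + 89
736 = 8*89 + 24
89 = 3*24 + 17
24 = 1*17 + 7
17 = 2*7 + 3
7 = 2*3 + 1
3 = 3*1 + 0
gcd = 1, so a unique solution mod 26561 exists.
Back-substitute for the Bézout coefficients:
1 = 7 − 2·3
1 = −2·17 + 5·7
1 = 5·24 − 7·17
1 = −7·89 + 26·24
1 = 26·736 − 215·89
1 = −215·2297 + 671·736
1 = 671·3033 − 886·2297
1 = −886·26561 + 7759·3033
So 3033·(7759) ≡ 1 (mod 26561), giving 3033⁻¹ ≡ 7759.
x ≡ 3033⁻¹·374 ≡ 7759·374 ≡ 6717 (mod 26561).

6717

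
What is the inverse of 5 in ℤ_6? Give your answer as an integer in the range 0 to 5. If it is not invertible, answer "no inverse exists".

5

Apply the Euclidean algorithm to 6 and 5:
6 = 1×5 + 1
5 = 5×1 + 0
Since gcd(5, 6) = 1, back-substitute to write 1 as a combination:
1 = 6 − 5
Hence 5⁻¹ ≡ -1 ≡ 5 (mod 6).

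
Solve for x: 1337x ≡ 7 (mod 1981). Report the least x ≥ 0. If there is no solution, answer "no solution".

243

First find gcd(1337, 1981):
1981 = 1·1337 + 644
1337 = 2·644 + 49
644 = 13·49 + 7
49 = 7·7 + 0
gcd = 7 and 7 | 7, so solutions exist. Divide through by 7: 191x ≡ 1 (mod 283).
Now find 191⁻¹ mod 283:
283 = 1*191 + 92
191 = 2*92 + 7
92 = 13*7 + 1
7 = 7*1 + 0
Back-substitute:
1 = 92 − 13·7
1 = −13·191 + 27·92
1 = 27·283 − 40·191
So 191·(-40) ≡ 1 (mod 283), i.e. 191⁻¹ ≡ 243.
Then x ≡ 243·1 ≡ 243 (mod 283); the smallest non-negative solution is x = 243.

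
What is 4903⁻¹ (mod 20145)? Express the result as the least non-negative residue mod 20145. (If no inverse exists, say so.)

6652

Extended Euclidean algorithm:
20145 = 4×4903 + 533
4903 = 9×533 + 106
533 = 5×106 + 3
106 = 35×3 + 1
3 = 3×1 + 0
The gcd is 1. Working backward:
1 = 106 − 35·3
1 = −35·533 + 176·106
1 = 176·4903 − 1619·533
1 = −1619·20145 + 6652·4903
So 4903·6652 ≡ 1 (mod 20145).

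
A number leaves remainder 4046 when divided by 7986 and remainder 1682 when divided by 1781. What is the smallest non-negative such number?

11895200

Write x = 4046 + 7986·k. Then 7986·k ≡ 1682 − 4046 ≡ 1198 (mod 1781).
Need 7986⁻¹ mod 1781. Extended Euclid on (1781, 862):
1781 = 2*862 + 57
862 = 15*57 + 7
57 = 8*7 + 1
7 = 7*1 + 0
Back-substitute:
1 = 57 − 8·7
1 = −8·862 + 121·57
1 = 121·1781 − 250·862
7986⁻¹ ≡ 1531 (mod 1781), so k ≡ 1531·1198 ≡ 1489 (mod 1781).
x = 4046 + 7986·1489 = 11895200.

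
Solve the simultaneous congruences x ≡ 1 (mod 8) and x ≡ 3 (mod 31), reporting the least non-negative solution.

Write x = 1 + 8·k. Then 8·k ≡ 3 − 1 ≡ 2 (mod 31).
Need 8⁻¹ mod 31. Extended Euclid on (31, 8):
31 = 3×8 + 7
8 = 1×7 + 1
7 = 7×1 + 0
Back-substitute:
1 = 8 − 7
1 = −31 + 4·8
8⁻¹ ≡ 4 (mod 31), so k ≡ 4·2 ≡ 8 (mod 31).
x = 1 + 8·8 = 65.

65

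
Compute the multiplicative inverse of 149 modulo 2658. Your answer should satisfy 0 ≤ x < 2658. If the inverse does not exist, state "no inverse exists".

2105

Extended Euclidean algorithm:
2658 = 17·149 + 125
149 = 1·125 + 24
125 = 5·24 + 5
24 = 4·5 + 4
5 = 1·4 + 1
4 = 4·1 + 0
gcd = 1, so the inverse exists. Back-substitute:
1 = 5 − 4
1 = −24 + 5·5
1 = 5·125 − 26·24
1 = −26·149 + 31·125
1 = 31·2658 − 553·149
So 149·(-553) ≡ 1 (mod 2658), and -553 ≡ 2105 (mod 2658).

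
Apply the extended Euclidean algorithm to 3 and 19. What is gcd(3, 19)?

1

Apply Euclid's algorithm to 19 and 3:
19 = 6*3 + 1
3 = 3*1 + 0
gcd(3, 19) = 1.
Working backward:
1 = 19 − 6·3
So 1 = (1)·19 + (-6)·3.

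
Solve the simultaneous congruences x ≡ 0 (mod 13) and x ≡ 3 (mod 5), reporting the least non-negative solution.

Write x = 0 + 13·k. Then 13·k ≡ 3 − 0 ≡ 3 (mod 5).
Need 13⁻¹ mod 5. Extended Euclid on (5, 3):
5 = 1*3 + 2
3 = 1*2 + 1
2 = 2*1 + 0
Back-substitute:
1 = 3 − 2
1 = −5 + 2·3
13⁻¹ ≡ 2 (mod 5), so k ≡ 2·3 ≡ 1 (mod 5).
x = 0 + 13·1 = 13.

13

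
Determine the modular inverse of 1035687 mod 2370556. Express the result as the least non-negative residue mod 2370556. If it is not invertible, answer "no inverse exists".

534255

Run Euclid on (2370556, 1035687):
2370556 = 2*1035687 + 299182
1035687 = 3*299182 + 138141
299182 = 2*138141 + 22900
138141 = 6*22900 + 741
22900 = 30*741 + 670
741 = 1*670 + 71
670 = 9*71 + 31
71 = 2*31 + 9
31 = 3*9 + 4
9 = 2*4 + 1
4 = 4*1 + 0
The gcd is 1. Working backward:
1 = 9 − 2·4
1 = −2·31 + 7·9
1 = 7·71 − 16·31
1 = −16·670 + 151·71
1 = 151·741 − 167·670
1 = −167·22900 + 5161·741
1 = 5161·138141 − 31133·22900
1 = −31133·299182 + 67427·138141
1 = 67427·1035687 − 233414·299182
1 = −233414·2370556 + 534255·1035687
So 1035687·534255 ≡ 1 (mod 2370556).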